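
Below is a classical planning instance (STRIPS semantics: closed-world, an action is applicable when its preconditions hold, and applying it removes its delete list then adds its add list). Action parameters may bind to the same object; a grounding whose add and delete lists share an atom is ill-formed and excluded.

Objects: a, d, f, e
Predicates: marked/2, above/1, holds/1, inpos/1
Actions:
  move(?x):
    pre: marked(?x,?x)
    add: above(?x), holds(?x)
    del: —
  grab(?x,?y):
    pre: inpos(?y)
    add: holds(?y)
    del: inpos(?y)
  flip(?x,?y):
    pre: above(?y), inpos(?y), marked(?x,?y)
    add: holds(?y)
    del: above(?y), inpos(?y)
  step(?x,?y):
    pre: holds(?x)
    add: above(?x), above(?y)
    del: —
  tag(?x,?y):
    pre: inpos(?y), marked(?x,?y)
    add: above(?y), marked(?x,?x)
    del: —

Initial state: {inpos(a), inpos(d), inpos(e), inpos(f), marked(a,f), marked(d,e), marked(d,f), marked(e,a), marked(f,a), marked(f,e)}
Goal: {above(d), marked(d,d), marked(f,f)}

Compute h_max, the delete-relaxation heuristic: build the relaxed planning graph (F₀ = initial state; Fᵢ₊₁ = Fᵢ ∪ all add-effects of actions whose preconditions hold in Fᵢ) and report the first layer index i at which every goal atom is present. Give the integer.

2

F0 = init (10 atoms)
F1 = F0 ∪ {above(a), above(e), above(f), holds(a), holds(d), holds(e), holds(f), marked(a,a), marked(d,d), marked(e,e), marked(f,f)}  (21 atoms)
F2 = F1 ∪ {above(d)}  (22 atoms)
goal ⊆ F2  ⇒  h_max = 2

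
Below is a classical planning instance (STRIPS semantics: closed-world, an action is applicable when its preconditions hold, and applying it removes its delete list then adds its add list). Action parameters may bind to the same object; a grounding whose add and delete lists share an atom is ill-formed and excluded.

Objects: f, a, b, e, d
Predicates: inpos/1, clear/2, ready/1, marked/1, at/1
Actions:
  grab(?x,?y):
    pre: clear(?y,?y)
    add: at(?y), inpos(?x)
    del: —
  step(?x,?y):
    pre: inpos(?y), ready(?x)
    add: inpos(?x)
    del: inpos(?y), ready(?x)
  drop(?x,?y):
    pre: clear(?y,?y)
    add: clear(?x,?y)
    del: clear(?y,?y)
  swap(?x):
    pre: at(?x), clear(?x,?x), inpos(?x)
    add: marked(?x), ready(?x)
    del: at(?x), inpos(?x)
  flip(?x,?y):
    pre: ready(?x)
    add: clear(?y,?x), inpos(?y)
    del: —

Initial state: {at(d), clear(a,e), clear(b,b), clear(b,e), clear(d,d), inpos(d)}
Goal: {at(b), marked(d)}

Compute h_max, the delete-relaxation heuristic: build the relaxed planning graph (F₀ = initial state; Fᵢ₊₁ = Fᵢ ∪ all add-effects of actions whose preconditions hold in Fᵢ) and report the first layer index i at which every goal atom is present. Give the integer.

1

F0 = init (6 atoms)
F1 = F0 ∪ {at(b), clear(a,b), clear(a,d), clear(b,d), clear(d,b), clear(e,b), clear(e,d), clear(f,b), clear(f,d), inpos(a), inpos(b), inpos(e), inpos(f), marked(d), ready(d)}  (21 atoms)
goal ⊆ F1  ⇒  h_max = 1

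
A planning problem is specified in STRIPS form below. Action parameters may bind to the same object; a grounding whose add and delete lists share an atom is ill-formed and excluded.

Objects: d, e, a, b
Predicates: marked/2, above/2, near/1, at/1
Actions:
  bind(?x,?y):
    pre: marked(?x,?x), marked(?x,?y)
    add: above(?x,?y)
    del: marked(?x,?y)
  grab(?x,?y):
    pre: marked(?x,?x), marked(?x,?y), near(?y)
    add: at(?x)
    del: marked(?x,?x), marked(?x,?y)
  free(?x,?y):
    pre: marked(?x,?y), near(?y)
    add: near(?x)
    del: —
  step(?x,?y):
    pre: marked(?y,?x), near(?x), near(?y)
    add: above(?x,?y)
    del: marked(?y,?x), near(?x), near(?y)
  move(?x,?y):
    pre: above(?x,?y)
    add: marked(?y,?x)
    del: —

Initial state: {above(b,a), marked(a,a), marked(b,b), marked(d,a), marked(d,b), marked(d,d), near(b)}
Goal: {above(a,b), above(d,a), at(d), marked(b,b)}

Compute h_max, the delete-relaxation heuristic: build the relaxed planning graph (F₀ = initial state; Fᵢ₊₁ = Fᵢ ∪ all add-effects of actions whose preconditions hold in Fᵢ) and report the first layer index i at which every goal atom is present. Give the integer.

F0 = init (7 atoms)
F1 = F0 ∪ {above(a,a), above(b,b), above(d,a), above(d,b), above(d,d), at(b), at(d), marked(a,b), near(d)}  (16 atoms)
F2 = F1 ∪ {above(a,b), above(b,d), at(a), marked(a,d), marked(b,d), near(a)}  (22 atoms)
goal ⊆ F2  ⇒  h_max = 2

2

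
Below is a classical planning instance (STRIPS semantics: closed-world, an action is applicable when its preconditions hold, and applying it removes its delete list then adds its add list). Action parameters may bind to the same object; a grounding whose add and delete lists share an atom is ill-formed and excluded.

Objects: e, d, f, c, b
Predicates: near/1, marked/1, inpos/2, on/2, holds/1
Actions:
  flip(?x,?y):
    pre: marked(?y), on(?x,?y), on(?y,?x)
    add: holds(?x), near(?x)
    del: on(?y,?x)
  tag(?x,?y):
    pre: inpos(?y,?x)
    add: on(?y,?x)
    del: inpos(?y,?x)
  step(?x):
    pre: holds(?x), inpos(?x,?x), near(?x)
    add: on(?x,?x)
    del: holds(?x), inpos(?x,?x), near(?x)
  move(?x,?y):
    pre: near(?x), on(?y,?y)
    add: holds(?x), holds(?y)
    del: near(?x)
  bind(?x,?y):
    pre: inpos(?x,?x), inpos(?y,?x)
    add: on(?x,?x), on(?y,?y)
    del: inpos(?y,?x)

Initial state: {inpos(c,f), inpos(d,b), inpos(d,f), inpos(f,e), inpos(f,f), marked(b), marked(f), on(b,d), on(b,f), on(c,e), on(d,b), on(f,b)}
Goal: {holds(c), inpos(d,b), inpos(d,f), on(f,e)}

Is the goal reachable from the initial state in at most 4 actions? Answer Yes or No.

Yes

1. flip(d,b)  →  {holds(d), inpos(c,f), inpos(d,b), inpos(d,f), inpos(f,e), inpos(f,f), marked(b), marked(f), near(d), on(b,f), on(c,e), on(d,b), on(f,b)}
2. tag(e,f)  →  {holds(d), inpos(c,f), inpos(d,b), inpos(d,f), inpos(f,f), marked(b), marked(f), near(d), on(b,f), on(c,e), on(d,b), on(f,b), on(f,e)}
3. bind(f,c)  →  {holds(d), inpos(d,b), inpos(d,f), inpos(f,f), marked(b), marked(f), near(d), on(b,f), on(c,c), on(c,e), on(d,b), on(f,b), on(f,e), on(f,f)}
4. move(d,c)  →  {holds(c), holds(d), inpos(d,b), inpos(d,f), inpos(f,f), marked(b), marked(f), on(b,f), on(c,c), on(c,e), on(d,b), on(f,b), on(f,e), on(f,f)}
optimal plan length = 4; 4 ≤ 4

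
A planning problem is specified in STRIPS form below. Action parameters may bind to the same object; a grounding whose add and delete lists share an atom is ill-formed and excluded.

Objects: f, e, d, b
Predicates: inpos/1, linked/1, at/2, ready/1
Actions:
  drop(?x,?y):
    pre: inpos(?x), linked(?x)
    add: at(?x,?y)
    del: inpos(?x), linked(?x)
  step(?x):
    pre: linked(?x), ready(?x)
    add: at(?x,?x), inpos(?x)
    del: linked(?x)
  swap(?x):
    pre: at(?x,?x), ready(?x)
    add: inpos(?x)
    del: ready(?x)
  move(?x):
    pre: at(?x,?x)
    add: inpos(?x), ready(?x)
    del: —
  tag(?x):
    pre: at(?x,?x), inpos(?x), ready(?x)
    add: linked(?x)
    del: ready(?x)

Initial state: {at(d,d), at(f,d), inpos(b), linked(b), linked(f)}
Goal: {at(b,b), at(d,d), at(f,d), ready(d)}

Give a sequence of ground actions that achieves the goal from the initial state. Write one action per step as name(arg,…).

1. drop(b,b)  →  {at(b,b), at(d,d), at(f,d), linked(f)}
2. move(d)  →  {at(b,b), at(d,d), at(f,d), inpos(d), linked(f), ready(d)}

drop(b,b); move(d)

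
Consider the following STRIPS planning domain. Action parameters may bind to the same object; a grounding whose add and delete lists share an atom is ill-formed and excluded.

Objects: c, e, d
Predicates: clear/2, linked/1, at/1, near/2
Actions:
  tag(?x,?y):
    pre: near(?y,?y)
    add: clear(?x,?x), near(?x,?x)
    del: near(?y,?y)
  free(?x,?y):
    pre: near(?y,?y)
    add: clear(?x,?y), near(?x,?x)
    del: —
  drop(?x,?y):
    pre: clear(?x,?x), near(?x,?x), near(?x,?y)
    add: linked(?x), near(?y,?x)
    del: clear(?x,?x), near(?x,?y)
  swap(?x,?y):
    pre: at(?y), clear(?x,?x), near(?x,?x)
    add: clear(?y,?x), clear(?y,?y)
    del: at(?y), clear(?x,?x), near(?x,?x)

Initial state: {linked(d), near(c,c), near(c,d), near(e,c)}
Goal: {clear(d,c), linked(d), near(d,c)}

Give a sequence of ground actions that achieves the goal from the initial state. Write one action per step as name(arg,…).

1. free(c,c)  →  {clear(c,c), linked(d), near(c,c), near(c,d), near(e,c)}
2. free(d,c)  →  {clear(c,c), clear(d,c), linked(d), near(c,c), near(c,d), near(d,d), near(e,c)}
3. drop(c,d)  →  {clear(d,c), linked(c), linked(d), near(c,c), near(d,c), near(d,d), near(e,c)}

free(c,c); free(d,c); drop(c,d)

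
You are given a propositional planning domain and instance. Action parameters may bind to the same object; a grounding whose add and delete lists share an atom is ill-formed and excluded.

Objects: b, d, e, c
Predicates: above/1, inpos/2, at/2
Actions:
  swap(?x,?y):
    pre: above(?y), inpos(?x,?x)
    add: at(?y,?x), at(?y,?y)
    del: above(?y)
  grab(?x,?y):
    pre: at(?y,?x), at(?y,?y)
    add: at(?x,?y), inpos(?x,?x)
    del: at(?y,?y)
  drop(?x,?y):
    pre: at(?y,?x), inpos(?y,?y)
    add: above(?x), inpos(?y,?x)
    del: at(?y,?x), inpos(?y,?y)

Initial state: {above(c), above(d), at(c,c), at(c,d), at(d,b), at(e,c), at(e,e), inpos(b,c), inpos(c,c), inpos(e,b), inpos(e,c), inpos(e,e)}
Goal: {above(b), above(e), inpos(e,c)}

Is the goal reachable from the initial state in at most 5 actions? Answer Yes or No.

1. swap(e,c)  →  {above(d), at(c,c), at(c,d), at(c,e), at(d,b), at(e,c), at(e,e), inpos(b,c), inpos(c,c), inpos(e,b), inpos(e,c), inpos(e,e)}
2. grab(d,c)  →  {above(d), at(c,d), at(c,e), at(d,b), at(d,c), at(e,c), at(e,e), inpos(b,c), inpos(c,c), inpos(d,d), inpos(e,b), inpos(e,c), inpos(e,e)}
3. drop(b,d)  →  {above(b), above(d), at(c,d), at(c,e), at(d,c), at(e,c), at(e,e), inpos(b,c), inpos(c,c), inpos(d,b), inpos(e,b), inpos(e,c), inpos(e,e)}
4. drop(e,c)  →  {above(b), above(d), above(e), at(c,d), at(d,c), at(e,c), at(e,e), inpos(b,c), inpos(c,e), inpos(d,b), inpos(e,b), inpos(e,c), inpos(e,e)}
optimal plan length = 4; 4 ≤ 5

Yes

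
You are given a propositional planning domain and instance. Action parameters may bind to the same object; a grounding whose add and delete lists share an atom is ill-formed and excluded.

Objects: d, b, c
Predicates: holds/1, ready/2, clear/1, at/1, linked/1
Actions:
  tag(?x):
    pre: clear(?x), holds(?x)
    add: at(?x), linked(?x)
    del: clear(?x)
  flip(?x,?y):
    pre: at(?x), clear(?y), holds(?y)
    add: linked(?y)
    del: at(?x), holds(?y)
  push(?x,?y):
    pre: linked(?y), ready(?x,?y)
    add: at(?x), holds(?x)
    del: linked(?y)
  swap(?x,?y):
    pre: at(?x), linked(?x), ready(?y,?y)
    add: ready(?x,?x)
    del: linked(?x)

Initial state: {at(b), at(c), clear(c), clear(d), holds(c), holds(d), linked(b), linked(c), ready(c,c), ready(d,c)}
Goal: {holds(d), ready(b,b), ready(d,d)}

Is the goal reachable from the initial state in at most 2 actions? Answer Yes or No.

No

1. tag(d)  →  {at(b), at(c), at(d), clear(c), holds(c), holds(d), linked(b), linked(c), linked(d), ready(c,c), ready(d,c)}
2. swap(d,c)  →  {at(b), at(c), at(d), clear(c), holds(c), holds(d), linked(b), linked(c), ready(c,c), ready(d,c), ready(d,d)}
3. swap(b,d)  →  {at(b), at(c), at(d), clear(c), holds(c), holds(d), linked(c), ready(b,b), ready(c,c), ready(d,c), ready(d,d)}
optimal plan length = 3; 3 > 2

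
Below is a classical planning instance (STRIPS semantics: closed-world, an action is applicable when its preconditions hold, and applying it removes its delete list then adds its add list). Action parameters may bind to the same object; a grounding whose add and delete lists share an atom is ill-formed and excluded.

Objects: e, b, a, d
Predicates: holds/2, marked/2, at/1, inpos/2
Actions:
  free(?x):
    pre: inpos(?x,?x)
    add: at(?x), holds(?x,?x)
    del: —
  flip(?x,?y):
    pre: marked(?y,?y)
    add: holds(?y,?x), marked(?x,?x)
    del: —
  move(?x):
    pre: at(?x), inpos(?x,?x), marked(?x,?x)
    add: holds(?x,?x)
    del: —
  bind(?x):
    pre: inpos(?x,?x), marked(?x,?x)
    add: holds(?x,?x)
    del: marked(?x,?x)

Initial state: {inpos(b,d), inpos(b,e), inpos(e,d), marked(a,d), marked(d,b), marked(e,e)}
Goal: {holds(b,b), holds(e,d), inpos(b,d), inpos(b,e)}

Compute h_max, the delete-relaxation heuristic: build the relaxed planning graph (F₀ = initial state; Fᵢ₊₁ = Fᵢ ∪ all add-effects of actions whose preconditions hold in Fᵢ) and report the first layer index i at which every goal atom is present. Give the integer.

F0 = init (6 atoms)
F1 = F0 ∪ {holds(e,a), holds(e,b), holds(e,d), holds(e,e), marked(a,a), marked(b,b), marked(d,d)}  (13 atoms)
F2 = F1 ∪ {holds(a,a), holds(a,b), holds(a,d), holds(a,e), holds(b,a), holds(b,b), holds(b,d), holds(b,e), holds(d,a), holds(d,b), holds(d,d), holds(d,e)}  (25 atoms)
goal ⊆ F2  ⇒  h_max = 2

2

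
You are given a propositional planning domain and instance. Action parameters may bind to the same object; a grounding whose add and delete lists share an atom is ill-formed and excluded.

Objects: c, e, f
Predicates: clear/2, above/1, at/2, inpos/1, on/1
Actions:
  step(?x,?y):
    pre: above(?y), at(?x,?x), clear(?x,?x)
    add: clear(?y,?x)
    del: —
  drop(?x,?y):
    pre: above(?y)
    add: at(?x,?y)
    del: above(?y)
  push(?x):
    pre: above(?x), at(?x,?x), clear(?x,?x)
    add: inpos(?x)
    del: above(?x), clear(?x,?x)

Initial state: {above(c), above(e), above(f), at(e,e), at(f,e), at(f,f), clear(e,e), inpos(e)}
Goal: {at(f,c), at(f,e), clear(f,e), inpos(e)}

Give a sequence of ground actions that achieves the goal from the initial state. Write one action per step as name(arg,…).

step(e,f); drop(f,c)

1. step(e,f)  →  {above(c), above(e), above(f), at(e,e), at(f,e), at(f,f), clear(e,e), clear(f,e), inpos(e)}
2. drop(f,c)  →  {above(e), above(f), at(e,e), at(f,c), at(f,e), at(f,f), clear(e,e), clear(f,e), inpos(e)}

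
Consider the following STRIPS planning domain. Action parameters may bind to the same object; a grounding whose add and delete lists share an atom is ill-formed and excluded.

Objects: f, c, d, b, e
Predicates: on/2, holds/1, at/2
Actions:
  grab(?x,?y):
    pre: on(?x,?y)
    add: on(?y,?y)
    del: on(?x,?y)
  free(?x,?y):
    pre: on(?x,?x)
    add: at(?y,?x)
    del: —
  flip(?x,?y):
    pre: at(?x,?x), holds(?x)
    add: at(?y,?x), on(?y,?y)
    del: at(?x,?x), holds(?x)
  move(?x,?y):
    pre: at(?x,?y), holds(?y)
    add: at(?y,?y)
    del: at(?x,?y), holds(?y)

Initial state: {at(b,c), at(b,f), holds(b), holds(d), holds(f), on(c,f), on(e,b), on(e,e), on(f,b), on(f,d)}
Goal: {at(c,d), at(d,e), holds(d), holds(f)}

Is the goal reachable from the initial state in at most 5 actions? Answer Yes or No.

1. grab(f,d)  →  {at(b,c), at(b,f), holds(b), holds(d), holds(f), on(c,f), on(d,d), on(e,b), on(e,e), on(f,b)}
2. free(d,c)  →  {at(b,c), at(b,f), at(c,d), holds(b), holds(d), holds(f), on(c,f), on(d,d), on(e,b), on(e,e), on(f,b)}
3. free(e,d)  →  {at(b,c), at(b,f), at(c,d), at(d,e), holds(b), holds(d), holds(f), on(c,f), on(d,d), on(e,b), on(e,e), on(f,b)}
optimal plan length = 3; 3 ≤ 5

Yes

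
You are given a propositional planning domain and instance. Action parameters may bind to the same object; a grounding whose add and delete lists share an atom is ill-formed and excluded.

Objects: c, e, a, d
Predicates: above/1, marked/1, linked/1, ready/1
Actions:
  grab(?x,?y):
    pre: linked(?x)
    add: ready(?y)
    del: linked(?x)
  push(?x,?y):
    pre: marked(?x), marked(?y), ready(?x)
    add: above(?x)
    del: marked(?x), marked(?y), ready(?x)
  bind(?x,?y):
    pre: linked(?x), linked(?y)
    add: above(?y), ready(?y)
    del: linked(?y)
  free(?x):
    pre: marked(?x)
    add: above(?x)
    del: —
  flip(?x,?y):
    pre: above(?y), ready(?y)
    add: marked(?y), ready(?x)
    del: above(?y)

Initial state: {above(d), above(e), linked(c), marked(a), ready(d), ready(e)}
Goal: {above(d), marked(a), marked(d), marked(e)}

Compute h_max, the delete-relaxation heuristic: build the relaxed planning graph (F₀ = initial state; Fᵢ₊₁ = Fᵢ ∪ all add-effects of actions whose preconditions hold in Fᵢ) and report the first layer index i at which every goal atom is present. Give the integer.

1

F0 = init (6 atoms)
F1 = F0 ∪ {above(a), above(c), marked(d), marked(e), ready(a), ready(c)}  (12 atoms)
goal ⊆ F1  ⇒  h_max = 1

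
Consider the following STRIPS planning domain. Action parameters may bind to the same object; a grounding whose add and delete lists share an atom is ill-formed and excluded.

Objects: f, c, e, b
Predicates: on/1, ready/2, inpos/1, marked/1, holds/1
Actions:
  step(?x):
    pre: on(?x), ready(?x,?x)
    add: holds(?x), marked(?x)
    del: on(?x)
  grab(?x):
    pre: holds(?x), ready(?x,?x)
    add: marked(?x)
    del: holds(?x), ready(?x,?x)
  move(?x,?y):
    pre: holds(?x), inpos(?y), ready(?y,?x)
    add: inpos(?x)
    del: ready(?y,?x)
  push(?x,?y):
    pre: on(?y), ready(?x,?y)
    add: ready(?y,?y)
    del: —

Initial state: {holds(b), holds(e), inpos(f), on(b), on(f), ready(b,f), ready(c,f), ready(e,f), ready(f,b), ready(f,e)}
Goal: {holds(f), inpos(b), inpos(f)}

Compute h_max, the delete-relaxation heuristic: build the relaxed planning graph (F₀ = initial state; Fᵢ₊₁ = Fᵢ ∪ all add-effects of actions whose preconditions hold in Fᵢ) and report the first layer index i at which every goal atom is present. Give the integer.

2

F0 = init (10 atoms)
F1 = F0 ∪ {inpos(b), inpos(e), ready(b,b), ready(f,f)}  (14 atoms)
F2 = F1 ∪ {holds(f), marked(b), marked(f)}  (17 atoms)
goal ⊆ F2  ⇒  h_max = 2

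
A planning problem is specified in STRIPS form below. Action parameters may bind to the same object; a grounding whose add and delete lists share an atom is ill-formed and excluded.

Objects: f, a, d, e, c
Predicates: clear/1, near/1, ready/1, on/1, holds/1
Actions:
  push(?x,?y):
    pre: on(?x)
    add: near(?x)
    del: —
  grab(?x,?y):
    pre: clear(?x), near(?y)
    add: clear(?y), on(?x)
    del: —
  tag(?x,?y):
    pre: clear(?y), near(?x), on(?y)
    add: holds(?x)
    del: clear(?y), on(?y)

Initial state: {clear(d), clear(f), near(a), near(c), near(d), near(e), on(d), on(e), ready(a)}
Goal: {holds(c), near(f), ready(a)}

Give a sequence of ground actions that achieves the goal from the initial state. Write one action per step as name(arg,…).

grab(f,a); push(f,f); tag(c,f)

1. grab(f,a)  →  {clear(a), clear(d), clear(f), near(a), near(c), near(d), near(e), on(d), on(e), on(f), ready(a)}
2. push(f,f)  →  {clear(a), clear(d), clear(f), near(a), near(c), near(d), near(e), near(f), on(d), on(e), on(f), ready(a)}
3. tag(c,f)  →  {clear(a), clear(d), holds(c), near(a), near(c), near(d), near(e), near(f), on(d), on(e), ready(a)}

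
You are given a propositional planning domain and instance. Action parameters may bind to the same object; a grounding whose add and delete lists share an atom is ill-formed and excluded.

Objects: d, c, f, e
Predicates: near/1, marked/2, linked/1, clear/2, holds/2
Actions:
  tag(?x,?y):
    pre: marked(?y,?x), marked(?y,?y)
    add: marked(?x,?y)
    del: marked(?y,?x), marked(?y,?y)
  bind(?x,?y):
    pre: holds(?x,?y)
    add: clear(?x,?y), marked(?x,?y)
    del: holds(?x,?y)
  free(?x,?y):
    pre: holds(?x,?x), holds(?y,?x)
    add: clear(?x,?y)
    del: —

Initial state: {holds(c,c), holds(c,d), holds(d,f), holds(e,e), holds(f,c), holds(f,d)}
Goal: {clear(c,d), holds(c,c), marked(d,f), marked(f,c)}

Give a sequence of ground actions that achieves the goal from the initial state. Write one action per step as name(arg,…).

bind(d,f); bind(c,d); bind(f,c)

1. bind(d,f)  →  {clear(d,f), holds(c,c), holds(c,d), holds(e,e), holds(f,c), holds(f,d), marked(d,f)}
2. bind(c,d)  →  {clear(c,d), clear(d,f), holds(c,c), holds(e,e), holds(f,c), holds(f,d), marked(c,d), marked(d,f)}
3. bind(f,c)  →  {clear(c,d), clear(d,f), clear(f,c), holds(c,c), holds(e,e), holds(f,d), marked(c,d), marked(d,f), marked(f,c)}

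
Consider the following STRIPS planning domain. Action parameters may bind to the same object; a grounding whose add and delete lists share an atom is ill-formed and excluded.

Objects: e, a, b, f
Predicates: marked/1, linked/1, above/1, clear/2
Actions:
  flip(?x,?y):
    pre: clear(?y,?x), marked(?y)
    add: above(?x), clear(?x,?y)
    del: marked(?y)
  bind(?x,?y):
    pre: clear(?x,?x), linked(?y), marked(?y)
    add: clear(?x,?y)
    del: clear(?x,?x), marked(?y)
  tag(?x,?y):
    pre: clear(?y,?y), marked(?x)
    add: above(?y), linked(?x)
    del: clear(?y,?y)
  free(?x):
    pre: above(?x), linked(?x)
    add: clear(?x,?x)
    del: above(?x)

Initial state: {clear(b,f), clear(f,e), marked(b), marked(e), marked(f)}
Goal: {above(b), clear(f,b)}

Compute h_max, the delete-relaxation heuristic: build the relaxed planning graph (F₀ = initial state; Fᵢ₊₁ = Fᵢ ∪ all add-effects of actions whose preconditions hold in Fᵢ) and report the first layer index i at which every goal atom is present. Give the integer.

2

F0 = init (5 atoms)
F1 = F0 ∪ {above(e), above(f), clear(e,f), clear(f,b)}  (9 atoms)
F2 = F1 ∪ {above(b)}  (10 atoms)
goal ⊆ F2  ⇒  h_max = 2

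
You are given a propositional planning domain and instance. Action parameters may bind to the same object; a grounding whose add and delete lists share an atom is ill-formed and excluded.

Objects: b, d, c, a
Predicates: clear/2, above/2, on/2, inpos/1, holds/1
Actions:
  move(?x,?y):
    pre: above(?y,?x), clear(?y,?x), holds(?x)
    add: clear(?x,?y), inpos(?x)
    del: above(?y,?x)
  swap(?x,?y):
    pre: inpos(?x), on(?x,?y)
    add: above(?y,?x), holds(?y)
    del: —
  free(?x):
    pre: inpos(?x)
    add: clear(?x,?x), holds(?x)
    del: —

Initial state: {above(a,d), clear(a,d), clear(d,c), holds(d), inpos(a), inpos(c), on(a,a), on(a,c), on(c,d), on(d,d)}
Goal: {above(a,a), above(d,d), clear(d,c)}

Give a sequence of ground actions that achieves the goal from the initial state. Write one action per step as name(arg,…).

move(d,a); swap(d,d); swap(a,a)

1. move(d,a)  →  {clear(a,d), clear(d,a), clear(d,c), holds(d), inpos(a), inpos(c), inpos(d), on(a,a), on(a,c), on(c,d), on(d,d)}
2. swap(d,d)  →  {above(d,d), clear(a,d), clear(d,a), clear(d,c), holds(d), inpos(a), inpos(c), inpos(d), on(a,a), on(a,c), on(c,d), on(d,d)}
3. swap(a,a)  →  {above(a,a), above(d,d), clear(a,d), clear(d,a), clear(d,c), holds(a), holds(d), inpos(a), inpos(c), inpos(d), on(a,a), on(a,c), on(c,d), on(d,d)}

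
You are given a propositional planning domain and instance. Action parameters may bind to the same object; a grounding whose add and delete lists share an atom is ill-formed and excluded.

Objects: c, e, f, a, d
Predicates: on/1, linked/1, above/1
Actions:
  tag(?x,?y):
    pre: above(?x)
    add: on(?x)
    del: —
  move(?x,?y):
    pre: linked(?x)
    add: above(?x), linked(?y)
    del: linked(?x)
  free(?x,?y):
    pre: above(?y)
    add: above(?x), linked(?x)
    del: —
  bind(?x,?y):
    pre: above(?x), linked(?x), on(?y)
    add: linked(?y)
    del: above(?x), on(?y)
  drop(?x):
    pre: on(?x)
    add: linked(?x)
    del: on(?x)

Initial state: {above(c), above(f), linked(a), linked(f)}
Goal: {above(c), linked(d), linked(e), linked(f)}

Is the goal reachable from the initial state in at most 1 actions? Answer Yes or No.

1. move(a,e)  →  {above(a), above(c), above(f), linked(e), linked(f)}
2. free(d,c)  →  {above(a), above(c), above(d), above(f), linked(d), linked(e), linked(f)}
optimal plan length = 2; 2 > 1

No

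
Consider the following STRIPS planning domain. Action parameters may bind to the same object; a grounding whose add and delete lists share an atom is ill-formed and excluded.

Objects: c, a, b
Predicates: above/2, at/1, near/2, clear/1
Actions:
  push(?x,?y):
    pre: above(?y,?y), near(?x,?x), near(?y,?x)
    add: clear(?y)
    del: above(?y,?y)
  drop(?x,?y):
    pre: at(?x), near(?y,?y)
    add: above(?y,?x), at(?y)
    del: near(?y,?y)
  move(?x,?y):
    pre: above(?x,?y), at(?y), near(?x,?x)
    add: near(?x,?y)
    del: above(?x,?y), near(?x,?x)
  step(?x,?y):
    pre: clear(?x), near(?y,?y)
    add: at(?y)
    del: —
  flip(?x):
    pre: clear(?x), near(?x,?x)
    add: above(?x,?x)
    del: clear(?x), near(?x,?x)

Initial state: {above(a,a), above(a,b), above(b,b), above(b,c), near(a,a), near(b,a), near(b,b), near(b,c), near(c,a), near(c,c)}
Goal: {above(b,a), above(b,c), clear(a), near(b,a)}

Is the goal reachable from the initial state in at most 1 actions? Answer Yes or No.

1. push(a,a)  →  {above(a,b), above(b,b), above(b,c), clear(a), near(a,a), near(b,a), near(b,b), near(b,c), near(c,a), near(c,c)}
2. step(a,a)  →  {above(a,b), above(b,b), above(b,c), at(a), clear(a), near(a,a), near(b,a), near(b,b), near(b,c), near(c,a), near(c,c)}
3. drop(a,b)  →  {above(a,b), above(b,a), above(b,b), above(b,c), at(a), at(b), clear(a), near(a,a), near(b,a), near(b,c), near(c,a), near(c,c)}
optimal plan length = 3; 3 > 1

No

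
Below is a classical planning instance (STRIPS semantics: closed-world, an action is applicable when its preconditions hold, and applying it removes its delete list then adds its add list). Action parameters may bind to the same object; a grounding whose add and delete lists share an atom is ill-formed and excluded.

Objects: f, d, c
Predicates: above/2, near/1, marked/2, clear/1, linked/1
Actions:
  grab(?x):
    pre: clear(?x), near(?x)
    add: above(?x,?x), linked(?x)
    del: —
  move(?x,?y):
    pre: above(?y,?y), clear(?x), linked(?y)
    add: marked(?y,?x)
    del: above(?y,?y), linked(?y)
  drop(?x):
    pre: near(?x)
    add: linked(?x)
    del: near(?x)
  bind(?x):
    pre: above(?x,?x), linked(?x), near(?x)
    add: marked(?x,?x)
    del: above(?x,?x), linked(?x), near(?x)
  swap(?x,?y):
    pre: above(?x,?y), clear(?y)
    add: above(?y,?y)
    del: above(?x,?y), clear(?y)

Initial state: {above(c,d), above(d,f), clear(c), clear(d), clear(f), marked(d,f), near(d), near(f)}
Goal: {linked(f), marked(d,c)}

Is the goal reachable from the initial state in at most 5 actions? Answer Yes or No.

Yes

1. grab(f)  →  {above(c,d), above(d,f), above(f,f), clear(c), clear(d), clear(f), linked(f), marked(d,f), near(d), near(f)}
2. grab(d)  →  {above(c,d), above(d,d), above(d,f), above(f,f), clear(c), clear(d), clear(f), linked(d), linked(f), marked(d,f), near(d), near(f)}
3. move(c,d)  →  {above(c,d), above(d,f), above(f,f), clear(c), clear(d), clear(f), linked(f), marked(d,c), marked(d,f), near(d), near(f)}
optimal plan length = 3; 3 ≤ 5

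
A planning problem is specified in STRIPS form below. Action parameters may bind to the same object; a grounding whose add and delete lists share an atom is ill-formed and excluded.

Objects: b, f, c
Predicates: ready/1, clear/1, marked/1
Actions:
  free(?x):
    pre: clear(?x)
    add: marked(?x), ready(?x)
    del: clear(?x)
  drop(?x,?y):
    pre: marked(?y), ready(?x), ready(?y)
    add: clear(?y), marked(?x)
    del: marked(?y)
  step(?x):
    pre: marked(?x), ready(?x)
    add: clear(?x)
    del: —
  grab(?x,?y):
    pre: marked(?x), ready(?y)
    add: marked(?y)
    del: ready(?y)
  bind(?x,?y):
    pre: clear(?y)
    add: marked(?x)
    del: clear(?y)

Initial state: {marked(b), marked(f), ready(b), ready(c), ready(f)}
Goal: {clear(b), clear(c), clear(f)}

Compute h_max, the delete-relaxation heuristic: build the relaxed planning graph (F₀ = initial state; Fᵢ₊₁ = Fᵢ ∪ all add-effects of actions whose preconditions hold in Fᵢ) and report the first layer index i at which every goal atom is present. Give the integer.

2

F0 = init (5 atoms)
F1 = F0 ∪ {clear(b), clear(f), marked(c)}  (8 atoms)
F2 = F1 ∪ {clear(c)}  (9 atoms)
goal ⊆ F2  ⇒  h_max = 2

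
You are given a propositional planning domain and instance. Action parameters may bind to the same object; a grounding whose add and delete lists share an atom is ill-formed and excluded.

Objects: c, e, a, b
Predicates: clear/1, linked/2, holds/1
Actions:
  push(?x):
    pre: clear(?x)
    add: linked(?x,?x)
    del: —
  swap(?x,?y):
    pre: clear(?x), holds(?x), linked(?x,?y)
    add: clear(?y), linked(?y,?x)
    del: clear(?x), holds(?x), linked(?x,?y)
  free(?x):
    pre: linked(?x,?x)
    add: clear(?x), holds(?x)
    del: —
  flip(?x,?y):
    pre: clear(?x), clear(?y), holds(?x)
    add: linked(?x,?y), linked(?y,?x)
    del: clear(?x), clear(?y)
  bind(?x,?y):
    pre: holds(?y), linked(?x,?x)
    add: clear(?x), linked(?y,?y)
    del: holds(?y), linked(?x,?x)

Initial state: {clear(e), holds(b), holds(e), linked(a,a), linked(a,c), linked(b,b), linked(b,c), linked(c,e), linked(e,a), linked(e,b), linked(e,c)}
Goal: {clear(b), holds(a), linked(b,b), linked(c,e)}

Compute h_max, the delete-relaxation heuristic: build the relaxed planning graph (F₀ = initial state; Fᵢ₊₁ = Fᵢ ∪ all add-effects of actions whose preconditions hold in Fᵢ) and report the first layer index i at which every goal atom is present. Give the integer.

F0 = init (11 atoms)
F1 = F0 ∪ {clear(a), clear(b), clear(c), holds(a), linked(a,e), linked(b,e), linked(e,e)}  (18 atoms)
goal ⊆ F1  ⇒  h_max = 1

1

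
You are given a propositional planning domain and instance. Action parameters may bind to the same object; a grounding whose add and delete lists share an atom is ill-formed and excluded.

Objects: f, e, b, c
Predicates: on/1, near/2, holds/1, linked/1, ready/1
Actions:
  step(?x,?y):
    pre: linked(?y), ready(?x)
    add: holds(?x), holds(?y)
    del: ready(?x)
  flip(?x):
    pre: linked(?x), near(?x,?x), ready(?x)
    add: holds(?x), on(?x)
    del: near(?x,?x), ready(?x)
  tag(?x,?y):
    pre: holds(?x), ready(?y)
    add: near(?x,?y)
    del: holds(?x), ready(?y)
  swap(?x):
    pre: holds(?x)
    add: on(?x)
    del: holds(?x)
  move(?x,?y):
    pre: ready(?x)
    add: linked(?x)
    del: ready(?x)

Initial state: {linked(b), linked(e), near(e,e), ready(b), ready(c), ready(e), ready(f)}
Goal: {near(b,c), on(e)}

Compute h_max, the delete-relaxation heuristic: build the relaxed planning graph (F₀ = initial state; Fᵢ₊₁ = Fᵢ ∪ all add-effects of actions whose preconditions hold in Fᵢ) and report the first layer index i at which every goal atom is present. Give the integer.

F0 = init (7 atoms)
F1 = F0 ∪ {holds(b), holds(c), holds(e), holds(f), linked(c), linked(f), on(e)}  (14 atoms)
F2 = F1 ∪ {near(b,b), near(b,c), near(b,e), near(b,f), near(c,b), near(c,c), near(c,e), near(c,f), near(e,b), near(e,c), near(e,f), near(f,b), near(f,c), near(f,e), near(f,f), on(b), on(c), on(f)}  (32 atoms)
goal ⊆ F2  ⇒  h_max = 2

2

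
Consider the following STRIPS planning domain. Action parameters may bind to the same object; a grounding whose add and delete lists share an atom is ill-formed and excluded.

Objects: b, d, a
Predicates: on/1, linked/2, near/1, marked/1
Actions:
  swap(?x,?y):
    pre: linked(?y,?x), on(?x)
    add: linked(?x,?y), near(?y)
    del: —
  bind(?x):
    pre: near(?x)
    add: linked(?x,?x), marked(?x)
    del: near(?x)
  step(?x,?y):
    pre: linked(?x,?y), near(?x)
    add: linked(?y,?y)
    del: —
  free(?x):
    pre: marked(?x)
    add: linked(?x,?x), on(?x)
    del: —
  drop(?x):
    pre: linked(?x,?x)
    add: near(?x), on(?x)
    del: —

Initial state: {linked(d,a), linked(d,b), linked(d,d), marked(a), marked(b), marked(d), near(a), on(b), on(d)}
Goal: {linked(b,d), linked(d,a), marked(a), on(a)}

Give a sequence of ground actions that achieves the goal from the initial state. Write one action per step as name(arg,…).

swap(b,d); free(a)

1. swap(b,d)  →  {linked(b,d), linked(d,a), linked(d,b), linked(d,d), marked(a), marked(b), marked(d), near(a), near(d), on(b), on(d)}
2. free(a)  →  {linked(a,a), linked(b,d), linked(d,a), linked(d,b), linked(d,d), marked(a), marked(b), marked(d), near(a), near(d), on(a), on(b), on(d)}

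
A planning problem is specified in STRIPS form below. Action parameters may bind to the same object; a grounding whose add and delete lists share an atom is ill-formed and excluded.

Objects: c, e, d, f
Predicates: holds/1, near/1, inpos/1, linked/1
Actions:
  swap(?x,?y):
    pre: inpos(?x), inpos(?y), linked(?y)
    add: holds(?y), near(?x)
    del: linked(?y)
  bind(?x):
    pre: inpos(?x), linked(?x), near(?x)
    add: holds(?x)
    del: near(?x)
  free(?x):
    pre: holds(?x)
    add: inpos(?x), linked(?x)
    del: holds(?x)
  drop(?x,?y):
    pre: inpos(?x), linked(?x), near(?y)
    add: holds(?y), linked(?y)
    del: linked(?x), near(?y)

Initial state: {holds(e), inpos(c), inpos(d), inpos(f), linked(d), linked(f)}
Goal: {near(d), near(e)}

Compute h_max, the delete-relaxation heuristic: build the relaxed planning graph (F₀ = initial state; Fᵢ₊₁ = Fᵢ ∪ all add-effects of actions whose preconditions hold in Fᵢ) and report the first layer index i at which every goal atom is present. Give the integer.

2

F0 = init (6 atoms)
F1 = F0 ∪ {holds(d), holds(f), inpos(e), linked(e), near(c), near(d), near(f)}  (13 atoms)
F2 = F1 ∪ {holds(c), linked(c), near(e)}  (16 atoms)
goal ⊆ F2  ⇒  h_max = 2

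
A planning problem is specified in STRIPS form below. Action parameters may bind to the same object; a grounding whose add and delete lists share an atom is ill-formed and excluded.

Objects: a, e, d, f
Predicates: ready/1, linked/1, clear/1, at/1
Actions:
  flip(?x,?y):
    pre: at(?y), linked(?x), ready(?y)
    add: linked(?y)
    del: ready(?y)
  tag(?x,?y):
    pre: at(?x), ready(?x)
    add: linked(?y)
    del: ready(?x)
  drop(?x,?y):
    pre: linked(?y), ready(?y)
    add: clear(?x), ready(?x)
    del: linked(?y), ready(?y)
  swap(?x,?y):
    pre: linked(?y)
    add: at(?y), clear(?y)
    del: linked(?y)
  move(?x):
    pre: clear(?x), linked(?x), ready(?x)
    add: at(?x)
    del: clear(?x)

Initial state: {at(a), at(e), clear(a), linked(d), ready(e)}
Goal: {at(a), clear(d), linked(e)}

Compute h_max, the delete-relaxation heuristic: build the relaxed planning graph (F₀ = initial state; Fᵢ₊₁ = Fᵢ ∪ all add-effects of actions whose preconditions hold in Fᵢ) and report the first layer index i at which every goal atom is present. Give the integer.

F0 = init (5 atoms)
F1 = F0 ∪ {at(d), clear(d), linked(a), linked(e), linked(f)}  (10 atoms)
goal ⊆ F1  ⇒  h_max = 1

1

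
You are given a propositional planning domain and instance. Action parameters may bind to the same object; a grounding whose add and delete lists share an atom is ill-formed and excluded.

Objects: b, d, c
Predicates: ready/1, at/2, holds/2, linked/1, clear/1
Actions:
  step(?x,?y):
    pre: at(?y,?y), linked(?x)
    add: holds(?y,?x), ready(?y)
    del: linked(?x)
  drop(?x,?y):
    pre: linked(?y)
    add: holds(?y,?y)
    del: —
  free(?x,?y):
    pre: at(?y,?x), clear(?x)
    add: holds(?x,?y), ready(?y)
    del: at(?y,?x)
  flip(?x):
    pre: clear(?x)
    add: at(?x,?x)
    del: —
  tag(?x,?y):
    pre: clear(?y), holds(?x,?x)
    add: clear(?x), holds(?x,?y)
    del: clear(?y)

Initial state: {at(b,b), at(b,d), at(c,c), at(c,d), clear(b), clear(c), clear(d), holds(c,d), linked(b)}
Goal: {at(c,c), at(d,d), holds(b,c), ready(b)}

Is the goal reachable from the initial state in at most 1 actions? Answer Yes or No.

No

1. step(b,b)  →  {at(b,b), at(b,d), at(c,c), at(c,d), clear(b), clear(c), clear(d), holds(b,b), holds(c,d), ready(b)}
2. flip(d)  →  {at(b,b), at(b,d), at(c,c), at(c,d), at(d,d), clear(b), clear(c), clear(d), holds(b,b), holds(c,d), ready(b)}
3. tag(b,c)  →  {at(b,b), at(b,d), at(c,c), at(c,d), at(d,d), clear(b), clear(d), holds(b,b), holds(b,c), holds(c,d), ready(b)}
optimal plan length = 3; 3 > 1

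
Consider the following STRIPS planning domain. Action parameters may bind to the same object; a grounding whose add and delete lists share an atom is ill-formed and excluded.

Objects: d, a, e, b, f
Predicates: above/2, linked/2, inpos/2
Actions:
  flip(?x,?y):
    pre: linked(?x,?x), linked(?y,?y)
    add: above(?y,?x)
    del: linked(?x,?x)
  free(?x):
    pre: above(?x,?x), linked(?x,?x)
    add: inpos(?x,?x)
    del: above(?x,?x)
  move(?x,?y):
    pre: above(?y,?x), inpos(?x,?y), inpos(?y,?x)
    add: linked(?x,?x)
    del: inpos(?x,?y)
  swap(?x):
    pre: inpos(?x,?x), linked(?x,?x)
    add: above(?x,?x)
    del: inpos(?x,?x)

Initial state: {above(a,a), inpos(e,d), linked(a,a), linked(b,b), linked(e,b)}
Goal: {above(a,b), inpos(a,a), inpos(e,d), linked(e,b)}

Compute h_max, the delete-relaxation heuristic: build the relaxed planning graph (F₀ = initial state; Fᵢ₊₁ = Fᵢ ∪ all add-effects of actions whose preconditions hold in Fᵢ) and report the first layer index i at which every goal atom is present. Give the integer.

F0 = init (5 atoms)
F1 = F0 ∪ {above(a,b), above(b,a), above(b,b), inpos(a,a)}  (9 atoms)
goal ⊆ F1  ⇒  h_max = 1

1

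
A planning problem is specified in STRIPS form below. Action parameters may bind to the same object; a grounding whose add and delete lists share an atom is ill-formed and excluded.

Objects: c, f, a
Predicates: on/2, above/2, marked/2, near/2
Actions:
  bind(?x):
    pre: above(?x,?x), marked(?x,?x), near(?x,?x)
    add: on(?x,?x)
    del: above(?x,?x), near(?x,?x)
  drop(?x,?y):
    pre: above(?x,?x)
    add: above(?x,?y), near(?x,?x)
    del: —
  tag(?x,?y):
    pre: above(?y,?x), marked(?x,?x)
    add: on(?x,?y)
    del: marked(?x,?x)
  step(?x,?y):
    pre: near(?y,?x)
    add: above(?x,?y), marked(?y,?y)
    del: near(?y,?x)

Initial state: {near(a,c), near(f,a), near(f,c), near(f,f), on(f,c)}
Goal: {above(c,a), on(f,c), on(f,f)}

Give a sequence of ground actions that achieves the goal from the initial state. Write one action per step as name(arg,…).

1. step(c,a)  →  {above(c,a), marked(a,a), near(f,a), near(f,c), near(f,f), on(f,c)}
2. step(f,f)  →  {above(c,a), above(f,f), marked(a,a), marked(f,f), near(f,a), near(f,c), on(f,c)}
3. tag(f,f)  →  {above(c,a), above(f,f), marked(a,a), near(f,a), near(f,c), on(f,c), on(f,f)}

step(c,a); step(f,f); tag(f,f)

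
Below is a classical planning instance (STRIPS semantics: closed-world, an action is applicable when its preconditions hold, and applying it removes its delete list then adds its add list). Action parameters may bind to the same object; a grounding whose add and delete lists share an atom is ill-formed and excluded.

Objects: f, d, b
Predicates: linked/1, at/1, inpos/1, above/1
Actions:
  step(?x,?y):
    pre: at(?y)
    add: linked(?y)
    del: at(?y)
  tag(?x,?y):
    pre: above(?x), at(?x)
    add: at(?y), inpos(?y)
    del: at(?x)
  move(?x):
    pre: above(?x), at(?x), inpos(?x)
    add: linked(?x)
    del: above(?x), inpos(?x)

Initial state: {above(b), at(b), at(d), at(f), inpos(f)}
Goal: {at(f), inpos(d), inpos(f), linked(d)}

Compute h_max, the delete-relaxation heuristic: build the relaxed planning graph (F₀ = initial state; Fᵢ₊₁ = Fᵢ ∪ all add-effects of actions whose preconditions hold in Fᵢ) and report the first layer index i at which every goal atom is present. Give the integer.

F0 = init (5 atoms)
F1 = F0 ∪ {inpos(d), linked(b), linked(d), linked(f)}  (9 atoms)
goal ⊆ F1  ⇒  h_max = 1

1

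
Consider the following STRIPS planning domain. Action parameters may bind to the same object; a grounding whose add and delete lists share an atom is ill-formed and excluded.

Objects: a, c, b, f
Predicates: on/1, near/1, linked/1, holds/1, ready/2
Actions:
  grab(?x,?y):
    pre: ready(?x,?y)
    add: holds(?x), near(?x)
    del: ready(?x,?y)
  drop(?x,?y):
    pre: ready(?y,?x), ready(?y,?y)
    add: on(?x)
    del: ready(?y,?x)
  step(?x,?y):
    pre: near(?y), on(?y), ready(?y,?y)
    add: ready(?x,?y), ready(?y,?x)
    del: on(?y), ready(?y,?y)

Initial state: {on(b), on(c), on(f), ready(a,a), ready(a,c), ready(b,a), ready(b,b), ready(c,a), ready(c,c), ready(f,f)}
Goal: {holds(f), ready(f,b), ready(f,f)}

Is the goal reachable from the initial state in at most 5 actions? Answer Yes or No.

1. grab(c,a)  →  {holds(c), near(c), on(b), on(c), on(f), ready(a,a), ready(a,c), ready(b,a), ready(b,b), ready(c,c), ready(f,f)}
2. grab(b,a)  →  {holds(b), holds(c), near(b), near(c), on(b), on(c), on(f), ready(a,a), ready(a,c), ready(b,b), ready(c,c), ready(f,f)}
3. step(f,c)  →  {holds(b), holds(c), near(b), near(c), on(b), on(f), ready(a,a), ready(a,c), ready(b,b), ready(c,f), ready(f,c), ready(f,f)}
4. grab(f,c)  →  {holds(b), holds(c), holds(f), near(b), near(c), near(f), on(b), on(f), ready(a,a), ready(a,c), ready(b,b), ready(c,f), ready(f,f)}
5. step(f,b)  →  {holds(b), holds(c), holds(f), near(b), near(c), near(f), on(f), ready(a,a), ready(a,c), ready(b,f), ready(c,f), ready(f,b), ready(f,f)}
optimal plan length = 5; 5 ≤ 5

Yes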